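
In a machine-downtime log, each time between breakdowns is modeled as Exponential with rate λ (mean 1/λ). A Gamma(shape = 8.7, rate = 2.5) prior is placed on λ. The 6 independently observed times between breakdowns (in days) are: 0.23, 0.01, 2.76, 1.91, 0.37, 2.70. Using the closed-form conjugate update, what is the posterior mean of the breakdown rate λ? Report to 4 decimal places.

With a Gamma(shape α, rate β) prior on the exponential rate λ, the posterior after n observations with total T = Σxᵢ is Gamma(α+n, β+T).
Sum of observations T = 7.98 days; n = 6.
Posterior: Gamma(8.7+6, 2.5+7.98) = Gamma(14.7, 10.48).
Posterior mean of λ = α/β = 14.7/10.48 = 1.4027.

1.4027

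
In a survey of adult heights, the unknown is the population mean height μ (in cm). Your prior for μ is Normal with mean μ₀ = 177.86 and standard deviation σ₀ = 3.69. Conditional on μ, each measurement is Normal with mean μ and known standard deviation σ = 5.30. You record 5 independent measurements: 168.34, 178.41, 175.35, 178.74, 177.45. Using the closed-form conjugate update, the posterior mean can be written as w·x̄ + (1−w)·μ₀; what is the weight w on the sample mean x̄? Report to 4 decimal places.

0.7079

For Normal data with known variance σ², a Normal(μ₀, σ₀²) prior on μ is conjugate. Posterior precision = 1/σ₀² + n/σ²; posterior mean is the precision-weighted average of μ₀ and x̄.
σ₀² = 3.69² = 13.6161, σ² = 5.30² = 28.09. Prior precision 1/σ₀² = 1/13.6161; data precision n/σ² = 5/28.09.
w = (n/σ²)/(1/σ₀² + n/σ²) = n·σ₀²/(σ² + n·σ₀²) = 5·13.6161/(28.09 + 5·13.6161) = 68.0805/96.1705 = 0.7079.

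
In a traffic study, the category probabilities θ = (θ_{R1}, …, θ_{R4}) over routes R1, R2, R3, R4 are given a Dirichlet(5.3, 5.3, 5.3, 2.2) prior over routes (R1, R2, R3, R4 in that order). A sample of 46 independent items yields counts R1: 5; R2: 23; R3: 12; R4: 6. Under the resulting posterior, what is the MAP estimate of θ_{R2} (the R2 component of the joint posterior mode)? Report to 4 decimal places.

0.4542

The Dirichlet prior is conjugate to the Multinomial likelihood: each posterior αⱼ = prior αⱼ + observed count nⱼ.
Posterior concentration: (10.3, 28.3, 17.3, 8.2), total = 64.1.
Joint mode component: (α_{R2}−1)/(Σα−K) = 27.3/60.1 = 0.4542.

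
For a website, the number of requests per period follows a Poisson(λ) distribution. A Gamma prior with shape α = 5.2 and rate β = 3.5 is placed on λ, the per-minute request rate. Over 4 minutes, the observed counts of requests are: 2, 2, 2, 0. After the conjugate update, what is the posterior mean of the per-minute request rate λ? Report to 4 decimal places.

With a Gamma(shape α, rate β) prior, the Poisson likelihood is conjugate: the posterior is Gamma(α + ΣXᵢ, β + n).
Sum of counts S = 6 over n = 4 minutes.
Posterior: Gamma(α+S, β+n) = Gamma(5.2+6, 3.5+4) = Gamma(11.2, 7.5).
Posterior mean = α/β = 11.2/7.5 = 1.4933.

1.4933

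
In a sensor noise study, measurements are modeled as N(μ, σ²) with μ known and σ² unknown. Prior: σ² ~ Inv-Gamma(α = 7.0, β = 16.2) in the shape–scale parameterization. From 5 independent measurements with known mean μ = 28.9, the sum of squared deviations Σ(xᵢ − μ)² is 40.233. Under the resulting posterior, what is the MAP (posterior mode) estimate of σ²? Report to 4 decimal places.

With known mean μ and an Inverse-Gamma(α, β) prior on σ², the Normal likelihood is conjugate: posterior is Inv-Gamma(α + n/2, β + Σ(xᵢ−μ)²/2).
Posterior: Inv-Gamma(7.0 + 5/2, 16.2 + 40.233/2) = Inv-Gamma(9.50, 36.3165).
Mode = β/(α+1) = 36.3165/10.50 = 3.4587.

3.4587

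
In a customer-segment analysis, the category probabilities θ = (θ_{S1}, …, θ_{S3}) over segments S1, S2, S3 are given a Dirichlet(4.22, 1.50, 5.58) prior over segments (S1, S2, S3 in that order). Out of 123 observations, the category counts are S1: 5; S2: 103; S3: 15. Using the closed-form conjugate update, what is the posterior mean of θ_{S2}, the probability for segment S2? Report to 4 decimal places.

0.7781

The Dirichlet prior is conjugate to the Multinomial likelihood: each posterior αⱼ = prior αⱼ + observed count nⱼ.
Posterior concentration: (9.22, 104.50, 20.58), total = 134.30.
E[θ_{S2}|data] = α_{S2}/Σα = 104.50/134.30 = 0.7781.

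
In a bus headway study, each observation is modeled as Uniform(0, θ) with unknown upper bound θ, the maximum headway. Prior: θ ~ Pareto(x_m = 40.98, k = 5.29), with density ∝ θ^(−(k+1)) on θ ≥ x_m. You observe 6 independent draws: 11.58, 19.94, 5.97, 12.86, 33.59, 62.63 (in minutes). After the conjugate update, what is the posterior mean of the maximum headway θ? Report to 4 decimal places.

A Pareto(scale x_m, shape k) prior on the upper bound θ of Uniform(0, θ) is conjugate: posterior is Pareto(max(x_m, max xᵢ), k + n).
Sample maximum = 62.63; prior scale x_m = 40.98 → posterior scale = max = 62.63.
Posterior shape = 5.29 + 6 = 11.29.
E[θ|data] = k·x_m/(k−1) = 11.29·62.63/10.29 = 68.7165.

68.7165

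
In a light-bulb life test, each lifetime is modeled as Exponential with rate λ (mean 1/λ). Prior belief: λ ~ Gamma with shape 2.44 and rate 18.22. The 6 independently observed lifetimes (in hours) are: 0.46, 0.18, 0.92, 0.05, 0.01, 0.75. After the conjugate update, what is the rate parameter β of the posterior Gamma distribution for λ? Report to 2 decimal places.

20.59

With a Gamma(shape α, rate β) prior on the exponential rate λ, the posterior after n observations with total T = Σxᵢ is Gamma(α+n, β+T).
Sum of observations T = 2.37 hours; n = 6.
Posterior: Gamma(2.44+6, 18.22+2.37) = Gamma(8.44, 20.59).
Posterior β = 20.59.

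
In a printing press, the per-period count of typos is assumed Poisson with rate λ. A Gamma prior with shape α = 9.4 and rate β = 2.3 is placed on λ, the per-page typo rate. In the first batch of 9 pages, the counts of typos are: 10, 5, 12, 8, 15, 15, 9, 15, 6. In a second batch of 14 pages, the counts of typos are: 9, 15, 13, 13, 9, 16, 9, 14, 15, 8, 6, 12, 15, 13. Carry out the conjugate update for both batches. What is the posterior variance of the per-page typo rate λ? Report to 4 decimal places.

With a Gamma(shape α, rate β) prior, the Poisson likelihood is conjugate: the posterior is Gamma(α + ΣXᵢ, β + n).
Batch 1: sum of counts S = 95 over n = 9 pages.
After batch 1: Gamma(α+S, β+n) = Gamma(9.4+95, 2.3+9) = Gamma(104.4, 11.3).
Batch 2: sum of counts S = 167 over n = 14 pages.
After batch 2: Gamma(α+S, β+n) = Gamma(104.4+167, 11.3+14) = Gamma(271.4, 25.3).
Var = α/β² = 271.4/25.3² = 0.4240.

0.4240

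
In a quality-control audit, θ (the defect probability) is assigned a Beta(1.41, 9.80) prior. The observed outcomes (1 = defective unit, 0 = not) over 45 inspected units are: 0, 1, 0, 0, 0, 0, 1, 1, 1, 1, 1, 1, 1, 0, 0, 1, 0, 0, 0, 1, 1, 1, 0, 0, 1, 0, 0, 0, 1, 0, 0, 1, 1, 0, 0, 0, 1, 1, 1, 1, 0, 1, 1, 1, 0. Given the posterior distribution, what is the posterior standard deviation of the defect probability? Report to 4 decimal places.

The Beta prior is conjugate to a Binomial/Bernoulli likelihood; the update adds successes to α and failures to β.
Posterior: Beta(α+k, β+n−k) = Beta(1.41+23, 9.80+22) = Beta(24.41, 31.80).
Var = αβ/((α+β)²(α+β+1)) = 24.41·31.80/(56.21²·57.21) = 0.00429433; SD = √0.00429433 = 0.0655.

0.0655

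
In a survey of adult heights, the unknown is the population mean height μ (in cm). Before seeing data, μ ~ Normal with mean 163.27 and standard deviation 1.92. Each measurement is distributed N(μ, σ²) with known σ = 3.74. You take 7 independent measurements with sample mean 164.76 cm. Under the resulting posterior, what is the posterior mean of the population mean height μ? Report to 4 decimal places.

For Normal data with known variance σ², a Normal(μ₀, σ₀²) prior on μ is conjugate. Posterior precision = 1/σ₀² + n/σ²; posterior mean is the precision-weighted average of μ₀ and x̄.
n·x̄ = 7·164.76 = 1153.32.
σ₀² = 1.92² = 3.6864, σ² = 3.74² = 13.9876; σ² + n·σ₀² = 13.9876 + 7·3.6864 = 39.7924.
Posterior mean = (μ₀/σ₀² + n·x̄/σ²)/(1/σ₀² + n/σ²) = (σ²·μ₀ + σ₀²·n·x̄)/(σ² + n·σ₀²) = (13.9876·163.27 + 3.6864·1153.32)/39.7924 = 6535.3543/39.7924 = 164.2362.

164.2362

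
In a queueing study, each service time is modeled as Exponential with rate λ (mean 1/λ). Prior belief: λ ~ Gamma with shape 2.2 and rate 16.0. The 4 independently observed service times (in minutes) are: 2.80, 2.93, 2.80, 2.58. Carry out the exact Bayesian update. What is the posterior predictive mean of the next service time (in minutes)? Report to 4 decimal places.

With a Gamma(shape α, rate β) prior on the exponential rate λ, the posterior after n observations with total T = Σxᵢ is Gamma(α+n, β+T).
Sum of observations T = 11.11 minutes; n = 4.
Posterior: Gamma(2.2+4, 16.0+11.11) = Gamma(6.2, 27.11).
The predictive distribution for the next observation is Lomax; its mean is β/(α−1) = 27.11/5.2 = 5.2135.

5.2135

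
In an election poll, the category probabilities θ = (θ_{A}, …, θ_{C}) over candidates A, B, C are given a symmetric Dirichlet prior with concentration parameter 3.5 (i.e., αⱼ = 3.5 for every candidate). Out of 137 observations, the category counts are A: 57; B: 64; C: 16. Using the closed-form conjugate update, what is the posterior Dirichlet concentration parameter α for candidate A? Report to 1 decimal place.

60.5

The Dirichlet prior is conjugate to the Multinomial likelihood: each posterior αⱼ = prior αⱼ + observed count nⱼ.
Posterior concentration: (60.5, 67.5, 19.5), total = 147.5.
α_{A} = 3.5 + 57 = 60.5.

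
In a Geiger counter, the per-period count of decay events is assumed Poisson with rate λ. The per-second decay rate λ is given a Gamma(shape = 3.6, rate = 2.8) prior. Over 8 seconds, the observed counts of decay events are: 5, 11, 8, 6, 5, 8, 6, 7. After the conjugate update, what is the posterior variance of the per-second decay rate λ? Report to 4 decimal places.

With a Gamma(shape α, rate β) prior, the Poisson likelihood is conjugate: the posterior is Gamma(α + ΣXᵢ, β + n).
Sum of counts S = 56 over n = 8 seconds.
Posterior: Gamma(α+S, β+n) = Gamma(3.6+56, 2.8+8) = Gamma(59.6, 10.8).
Var = α/β² = 59.6/10.8² = 0.5110.

0.5110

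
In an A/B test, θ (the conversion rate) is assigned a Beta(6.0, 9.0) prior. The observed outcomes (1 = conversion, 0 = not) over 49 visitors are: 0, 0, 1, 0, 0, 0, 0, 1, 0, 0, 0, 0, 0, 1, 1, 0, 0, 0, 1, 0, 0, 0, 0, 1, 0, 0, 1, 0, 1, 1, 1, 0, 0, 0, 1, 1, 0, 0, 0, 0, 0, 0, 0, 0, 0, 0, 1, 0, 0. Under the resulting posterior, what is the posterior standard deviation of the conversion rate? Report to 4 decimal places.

The Beta prior is conjugate to a Binomial/Bernoulli likelihood; the update adds successes to α and failures to β.
Posterior: Beta(α+k, β+n−k) = Beta(6.0+13, 9.0+36) = Beta(19.0, 45.0).
Var = αβ/((α+β)²(α+β+1)) = 19.0·45.0/(64.0²·65.0) = 0.00321139; SD = √0.00321139 = 0.0567.

0.0567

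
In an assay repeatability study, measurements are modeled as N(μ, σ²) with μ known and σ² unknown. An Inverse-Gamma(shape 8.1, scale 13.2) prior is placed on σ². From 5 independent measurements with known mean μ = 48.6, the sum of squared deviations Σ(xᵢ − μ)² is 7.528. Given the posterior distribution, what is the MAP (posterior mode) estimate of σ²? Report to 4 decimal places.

1.4624

With known mean μ and an Inverse-Gamma(α, β) prior on σ², the Normal likelihood is conjugate: posterior is Inv-Gamma(α + n/2, β + Σ(xᵢ−μ)²/2).
Posterior: Inv-Gamma(8.1 + 5/2, 13.2 + 7.528/2) = Inv-Gamma(10.60, 16.9640).
Mode = β/(α+1) = 16.9640/11.60 = 1.4624.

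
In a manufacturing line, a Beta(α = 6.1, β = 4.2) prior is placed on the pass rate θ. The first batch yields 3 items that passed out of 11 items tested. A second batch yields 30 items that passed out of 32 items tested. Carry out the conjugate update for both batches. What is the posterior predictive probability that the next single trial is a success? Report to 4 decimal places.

The Beta prior is conjugate to a Binomial/Bernoulli likelihood; the update adds successes to α and failures to β.
After batch 1: Beta(6.1+3, 4.2+8) = Beta(9.1, 12.2).
After batch 2: Beta(9.1+30, 12.2+2) = Beta(39.1, 14.2).
For a single future Bernoulli trial, P(success | data) = α/(α+β) = 0.7336.

0.7336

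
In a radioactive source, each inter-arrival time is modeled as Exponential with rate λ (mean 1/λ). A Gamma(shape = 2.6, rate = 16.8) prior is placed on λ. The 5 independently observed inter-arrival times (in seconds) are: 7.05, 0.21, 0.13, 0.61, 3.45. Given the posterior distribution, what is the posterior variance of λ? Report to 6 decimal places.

With a Gamma(shape α, rate β) prior on the exponential rate λ, the posterior after n observations with total T = Σxᵢ is Gamma(α+n, β+T).
Sum of observations T = 11.45 seconds; n = 5.
Posterior: Gamma(2.6+5, 16.8+11.45) = Gamma(7.6, 28.25).
Var = α/β² = 0.009523.

0.009523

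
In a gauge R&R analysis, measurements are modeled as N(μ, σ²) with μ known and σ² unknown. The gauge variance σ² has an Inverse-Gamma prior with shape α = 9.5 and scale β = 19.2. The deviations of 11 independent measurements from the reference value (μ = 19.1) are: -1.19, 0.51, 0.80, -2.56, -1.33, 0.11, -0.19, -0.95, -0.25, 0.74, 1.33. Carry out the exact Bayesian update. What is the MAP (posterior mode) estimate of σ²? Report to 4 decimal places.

1.6365

With known mean μ and an Inverse-Gamma(α, β) prior on σ², the Normal likelihood is conjugate: posterior is Inv-Gamma(α + n/2, β + Σ(xᵢ−μ)²/2).
Σ(xᵢ−μ)² = (-1.19)² + (0.51)² + (0.80)² + (-2.56)² + (-1.33)² + (0.11)² + (-0.19)² + (-0.95)² + (-0.25)² + (0.74)² + (1.33)² = 13.9684.
Posterior: Inv-Gamma(9.5 + 11/2, 19.2 + 13.9684/2) = Inv-Gamma(15.00, 26.18420).
Mode = β/(α+1) = 26.18420/16.00 = 1.6365.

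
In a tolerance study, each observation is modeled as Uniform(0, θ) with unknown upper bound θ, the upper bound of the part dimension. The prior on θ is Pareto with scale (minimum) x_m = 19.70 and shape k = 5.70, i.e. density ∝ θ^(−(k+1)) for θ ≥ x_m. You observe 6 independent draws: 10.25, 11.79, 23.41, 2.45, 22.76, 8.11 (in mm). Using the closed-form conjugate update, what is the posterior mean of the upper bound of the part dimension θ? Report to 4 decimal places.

25.5979

A Pareto(scale x_m, shape k) prior on the upper bound θ of Uniform(0, θ) is conjugate: posterior is Pareto(max(x_m, max xᵢ), k + n).
Sample maximum = 23.41; prior scale x_m = 19.70 → posterior scale = max = 23.41.
Posterior shape = 5.70 + 6 = 11.70.
E[θ|data] = k·x_m/(k−1) = 11.70·23.41/10.70 = 25.5979.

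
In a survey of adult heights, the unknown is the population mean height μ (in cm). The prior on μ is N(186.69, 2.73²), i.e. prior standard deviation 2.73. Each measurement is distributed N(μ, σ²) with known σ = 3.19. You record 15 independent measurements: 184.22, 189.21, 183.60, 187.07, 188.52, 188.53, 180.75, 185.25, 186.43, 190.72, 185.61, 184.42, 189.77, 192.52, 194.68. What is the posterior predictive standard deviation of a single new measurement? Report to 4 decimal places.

3.2860

For Normal data with known variance σ², a Normal(μ₀, σ₀²) prior on μ is conjugate. Posterior precision = 1/σ₀² + n/σ²; posterior mean is the precision-weighted average of μ₀ and x̄.
σ₀² = 2.73² = 7.4529, σ² = 3.19² = 10.1761; σ² + n·σ₀² = 10.1761 + 15·7.4529 = 121.9696.
Posterior precision = 1/σ₀² + n/σ² = 1/7.4529 + 15/10.1761 = (σ² + n·σ₀²)/(σ₀²σ²) = 121.9696/(7.4529·10.1761); posterior variance σₙ² = σ₀²σ²/(σ² + n·σ₀²) = 7.4529·10.1761/121.9696 = 0.621806.
Predictive variance for one new observation = σₙ² + σ² = 7.4529·10.1761/121.9696 + 10.1761 = σ²·(σ₀² + 121.9696)/121.9696 = 10.1761·129.4225/121.9696 = 10.797906; SD = √(10.1761·129.4225/121.9696) = 3.2860.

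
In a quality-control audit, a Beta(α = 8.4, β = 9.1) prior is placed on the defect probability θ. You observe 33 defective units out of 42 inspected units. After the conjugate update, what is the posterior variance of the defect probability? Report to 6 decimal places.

The Beta prior is conjugate to a Binomial/Bernoulli likelihood; the update adds successes to α and failures to β.
Posterior: Beta(α+k, β+n−k) = Beta(8.4+33, 9.1+9) = Beta(41.4, 18.1).
Var = αβ/((α+β)²(α+β+1)) = 41.4·18.1/(59.5²·60.5) = 0.003499.

0.003499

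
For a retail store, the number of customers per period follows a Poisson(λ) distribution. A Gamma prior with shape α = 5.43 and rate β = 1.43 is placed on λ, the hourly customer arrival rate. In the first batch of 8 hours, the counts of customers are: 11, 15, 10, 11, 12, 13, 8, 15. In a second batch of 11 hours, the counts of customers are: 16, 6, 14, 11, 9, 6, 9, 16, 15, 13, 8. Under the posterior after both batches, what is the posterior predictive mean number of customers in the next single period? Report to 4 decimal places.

10.9364

With a Gamma(shape α, rate β) prior, the Poisson likelihood is conjugate: the posterior is Gamma(α + ΣXᵢ, β + n).
Batch 1: sum of counts S = 95 over n = 8 hours.
After batch 1: Gamma(α+S, β+n) = Gamma(5.43+95, 1.43+8) = Gamma(100.43, 9.43).
Batch 2: sum of counts S = 123 over n = 11 hours.
After batch 2: Gamma(α+S, β+n) = Gamma(100.43+123, 9.43+11) = Gamma(223.43, 20.43).
The predictive distribution for one future period is NegBinom with mean α/β = 10.9364.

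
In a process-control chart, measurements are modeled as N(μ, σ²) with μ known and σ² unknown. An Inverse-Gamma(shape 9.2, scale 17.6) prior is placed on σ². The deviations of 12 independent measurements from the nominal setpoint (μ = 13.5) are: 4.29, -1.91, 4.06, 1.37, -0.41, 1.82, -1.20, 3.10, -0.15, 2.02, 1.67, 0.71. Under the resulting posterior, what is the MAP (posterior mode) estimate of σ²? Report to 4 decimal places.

3.0105

With known mean μ and an Inverse-Gamma(α, β) prior on σ², the Normal likelihood is conjugate: posterior is Inv-Gamma(α + n/2, β + Σ(xᵢ−μ)²/2).
Σ(xᵢ−μ)² = (4.29)² + (-1.91)² + (4.06)² + (1.37)² + (-0.41)² + (1.82)² + (-1.20)² + (3.10)² + (-0.15)² + (2.02)² + (1.67)² + (0.71)² = 62.3391.
Posterior: Inv-Gamma(9.2 + 12/2, 17.6 + 62.3391/2) = Inv-Gamma(15.20, 48.76955).
Mode = β/(α+1) = 48.76955/16.20 = 3.0105.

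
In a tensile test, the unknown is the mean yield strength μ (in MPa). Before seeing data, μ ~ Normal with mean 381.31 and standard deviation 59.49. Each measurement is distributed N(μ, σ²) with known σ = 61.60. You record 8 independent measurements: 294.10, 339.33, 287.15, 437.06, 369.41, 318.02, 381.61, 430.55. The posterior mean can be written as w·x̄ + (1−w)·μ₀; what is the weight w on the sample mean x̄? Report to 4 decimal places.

For Normal data with known variance σ², a Normal(μ₀, σ₀²) prior on μ is conjugate. Posterior precision = 1/σ₀² + n/σ²; posterior mean is the precision-weighted average of μ₀ and x̄.
σ₀² = 59.49² = 3539.0601, σ² = 61.60² = 3794.56. Prior precision 1/σ₀² = 1/3539.0601; data precision n/σ² = 8/3794.56.
w = (n/σ²)/(1/σ₀² + n/σ²) = n·σ₀²/(σ² + n·σ₀²) = 8·3539.0601/(3794.56 + 8·3539.0601) = 28312.4808/32107.0408 = 0.8818.

0.8818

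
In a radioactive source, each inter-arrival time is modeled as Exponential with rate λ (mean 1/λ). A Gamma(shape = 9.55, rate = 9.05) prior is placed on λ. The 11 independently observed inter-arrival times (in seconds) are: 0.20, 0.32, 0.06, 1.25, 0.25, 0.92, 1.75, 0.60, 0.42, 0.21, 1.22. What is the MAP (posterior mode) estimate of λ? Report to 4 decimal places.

1.2031

With a Gamma(shape α, rate β) prior on the exponential rate λ, the posterior after n observations with total T = Σxᵢ is Gamma(α+n, β+T).
Sum of observations T = 7.20 seconds; n = 11.
Posterior: Gamma(9.55+11, 9.05+7.20) = Gamma(20.55, 16.25).
Mode = (α−1)/β = 1.2031.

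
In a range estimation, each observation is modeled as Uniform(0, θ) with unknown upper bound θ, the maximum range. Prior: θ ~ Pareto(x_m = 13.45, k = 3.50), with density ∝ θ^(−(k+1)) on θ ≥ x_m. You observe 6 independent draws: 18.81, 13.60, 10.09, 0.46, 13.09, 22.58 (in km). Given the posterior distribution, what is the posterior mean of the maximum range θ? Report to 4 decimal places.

A Pareto(scale x_m, shape k) prior on the upper bound θ of Uniform(0, θ) is conjugate: posterior is Pareto(max(x_m, max xᵢ), k + n).
Sample maximum = 22.58; prior scale x_m = 13.45 → posterior scale = max = 22.58.
Posterior shape = 3.50 + 6 = 9.50.
E[θ|data] = k·x_m/(k−1) = 9.50·22.58/8.50 = 25.2365.

25.2365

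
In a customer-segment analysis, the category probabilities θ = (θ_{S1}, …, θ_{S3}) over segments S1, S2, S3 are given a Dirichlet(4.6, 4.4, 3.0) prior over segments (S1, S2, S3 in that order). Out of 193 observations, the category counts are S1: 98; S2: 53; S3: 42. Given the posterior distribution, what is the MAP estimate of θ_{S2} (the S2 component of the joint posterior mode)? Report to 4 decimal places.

The Dirichlet prior is conjugate to the Multinomial likelihood: each posterior αⱼ = prior αⱼ + observed count nⱼ.
Posterior concentration: (102.6, 57.4, 45.0), total = 205.0.
Joint mode component: (α_{S2}−1)/(Σα−K) = 56.4/202.0 = 0.2792.

0.2792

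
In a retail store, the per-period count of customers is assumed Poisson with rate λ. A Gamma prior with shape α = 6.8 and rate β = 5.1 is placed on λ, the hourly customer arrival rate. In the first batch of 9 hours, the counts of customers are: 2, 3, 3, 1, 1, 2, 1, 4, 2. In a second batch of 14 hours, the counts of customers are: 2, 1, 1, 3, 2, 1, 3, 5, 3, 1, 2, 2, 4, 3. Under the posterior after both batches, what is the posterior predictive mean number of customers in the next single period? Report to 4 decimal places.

With a Gamma(shape α, rate β) prior, the Poisson likelihood is conjugate: the posterior is Gamma(α + ΣXᵢ, β + n).
Batch 1: sum of counts S = 19 over n = 9 hours.
After batch 1: Gamma(α+S, β+n) = Gamma(6.8+19, 5.1+9) = Gamma(25.8, 14.1).
Batch 2: sum of counts S = 33 over n = 14 hours.
After batch 2: Gamma(α+S, β+n) = Gamma(25.8+33, 14.1+14) = Gamma(58.8, 28.1).
The predictive distribution for one future period is NegBinom with mean α/β = 2.0925.

2.0925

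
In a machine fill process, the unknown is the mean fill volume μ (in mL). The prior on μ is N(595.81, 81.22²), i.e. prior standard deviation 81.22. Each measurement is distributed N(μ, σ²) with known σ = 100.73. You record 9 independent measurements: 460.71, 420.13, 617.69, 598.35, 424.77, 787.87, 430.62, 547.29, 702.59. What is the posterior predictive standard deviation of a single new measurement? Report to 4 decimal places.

For Normal data with known variance σ², a Normal(μ₀, σ₀²) prior on μ is conjugate. Posterior precision = 1/σ₀² + n/σ²; posterior mean is the precision-weighted average of μ₀ and x̄.
σ₀² = 81.22² = 6596.6884, σ² = 100.73² = 10146.5329; σ² + n·σ₀² = 10146.5329 + 9·6596.6884 = 69516.7285.
Posterior precision = 1/σ₀² + n/σ² = 1/6596.6884 + 9/10146.5329 = (σ² + n·σ₀²)/(σ₀²σ²) = 69516.7285/(6596.6884·10146.5329); posterior variance σₙ² = σ₀²σ²/(σ² + n·σ₀²) = 6596.6884·10146.5329/69516.7285 = 962.840417.
Predictive variance for one new observation = σₙ² + σ² = 6596.6884·10146.5329/69516.7285 + 10146.5329 = σ²·(σ₀² + 69516.7285)/69516.7285 = 10146.5329·76113.4169/69516.7285 = 11109.373317; SD = √(10146.5329·76113.4169/69516.7285) = 105.4010.

105.4010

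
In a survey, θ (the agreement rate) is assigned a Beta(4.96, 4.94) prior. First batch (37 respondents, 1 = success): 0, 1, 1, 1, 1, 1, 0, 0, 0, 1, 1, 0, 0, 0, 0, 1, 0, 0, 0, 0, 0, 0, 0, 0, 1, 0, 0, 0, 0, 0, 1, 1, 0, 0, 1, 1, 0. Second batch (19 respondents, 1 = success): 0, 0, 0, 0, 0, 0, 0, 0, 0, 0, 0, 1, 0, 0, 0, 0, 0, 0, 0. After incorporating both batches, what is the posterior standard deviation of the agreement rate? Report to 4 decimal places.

0.0553

The Beta prior is conjugate to a Binomial/Bernoulli likelihood; the update adds successes to α and failures to β.
After batch 1: Beta(4.96+13, 4.94+24) = Beta(17.96, 28.94).
After batch 2: Beta(17.96+1, 28.94+18) = Beta(18.96, 46.94).
Var = αβ/((α+β)²(α+β+1)) = 18.96·46.94/(65.90²·66.90) = 0.00306326; SD = √0.00306326 = 0.0553.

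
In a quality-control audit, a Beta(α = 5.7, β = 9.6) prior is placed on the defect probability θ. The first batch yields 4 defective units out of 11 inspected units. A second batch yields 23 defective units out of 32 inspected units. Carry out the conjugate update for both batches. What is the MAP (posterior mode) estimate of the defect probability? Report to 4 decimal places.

The Beta prior is conjugate to a Binomial/Bernoulli likelihood; the update adds successes to α and failures to β.
After batch 1: Beta(5.7+4, 9.6+7) = Beta(9.7, 16.6).
After batch 2: Beta(9.7+23, 16.6+9) = Beta(32.7, 25.6).
Mode of Beta(a,b) for a,b>1 is (a−1)/(a+b−2) = 31.7/56.3 = 0.5631.

0.5631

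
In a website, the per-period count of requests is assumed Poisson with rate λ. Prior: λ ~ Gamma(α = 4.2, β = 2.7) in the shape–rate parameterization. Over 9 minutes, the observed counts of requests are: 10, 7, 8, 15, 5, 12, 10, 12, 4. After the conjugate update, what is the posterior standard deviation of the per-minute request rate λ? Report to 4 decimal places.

With a Gamma(shape α, rate β) prior, the Poisson likelihood is conjugate: the posterior is Gamma(α + ΣXᵢ, β + n).
Sum of counts S = 83 over n = 9 minutes.
Posterior: Gamma(α+S, β+n) = Gamma(4.2+83, 2.7+9) = Gamma(87.2, 11.7).
SD = √α/β = √87.2/11.7 = 0.7981.

0.7981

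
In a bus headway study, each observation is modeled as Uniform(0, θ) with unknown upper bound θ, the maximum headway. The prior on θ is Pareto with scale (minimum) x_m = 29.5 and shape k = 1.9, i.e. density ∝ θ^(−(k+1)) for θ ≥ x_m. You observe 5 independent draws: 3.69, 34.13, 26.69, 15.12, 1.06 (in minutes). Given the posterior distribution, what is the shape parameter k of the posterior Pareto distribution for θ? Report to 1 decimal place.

A Pareto(scale x_m, shape k) prior on the upper bound θ of Uniform(0, θ) is conjugate: posterior is Pareto(max(x_m, max xᵢ), k + n).
Sample maximum = 34.13; prior scale x_m = 29.5 → posterior scale = max = 34.13.
Posterior shape = 1.9 + 5 = 6.9.
Posterior shape k = 6.9.

6.9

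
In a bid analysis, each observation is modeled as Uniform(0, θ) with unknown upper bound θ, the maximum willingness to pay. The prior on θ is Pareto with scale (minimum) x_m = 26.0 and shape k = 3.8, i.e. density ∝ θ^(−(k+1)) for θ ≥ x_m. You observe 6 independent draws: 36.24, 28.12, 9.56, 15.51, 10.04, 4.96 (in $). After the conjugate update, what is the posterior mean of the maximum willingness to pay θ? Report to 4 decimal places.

A Pareto(scale x_m, shape k) prior on the upper bound θ of Uniform(0, θ) is conjugate: posterior is Pareto(max(x_m, max xᵢ), k + n).
Sample maximum = 36.24; prior scale x_m = 26.0 → posterior scale = max = 36.24.
Posterior shape = 3.8 + 6 = 9.8.
E[θ|data] = k·x_m/(k−1) = 9.8·36.24/8.8 = 40.3582.

40.3582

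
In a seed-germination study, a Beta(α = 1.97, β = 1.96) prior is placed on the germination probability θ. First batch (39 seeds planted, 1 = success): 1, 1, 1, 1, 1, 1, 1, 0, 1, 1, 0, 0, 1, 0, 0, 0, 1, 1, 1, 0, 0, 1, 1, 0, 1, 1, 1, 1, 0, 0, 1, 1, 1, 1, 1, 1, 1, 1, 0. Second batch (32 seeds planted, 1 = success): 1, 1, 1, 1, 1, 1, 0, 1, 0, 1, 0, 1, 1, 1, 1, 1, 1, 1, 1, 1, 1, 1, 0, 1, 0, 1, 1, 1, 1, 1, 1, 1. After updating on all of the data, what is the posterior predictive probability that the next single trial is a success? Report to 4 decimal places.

The Beta prior is conjugate to a Binomial/Bernoulli likelihood; the update adds successes to α and failures to β.
After batch 1: Beta(1.97+27, 1.96+12) = Beta(28.97, 13.96).
After batch 2: Beta(28.97+27, 13.96+5) = Beta(55.97, 18.96).
For a single future Bernoulli trial, P(success | data) = α/(α+β) = 0.7470.

0.7470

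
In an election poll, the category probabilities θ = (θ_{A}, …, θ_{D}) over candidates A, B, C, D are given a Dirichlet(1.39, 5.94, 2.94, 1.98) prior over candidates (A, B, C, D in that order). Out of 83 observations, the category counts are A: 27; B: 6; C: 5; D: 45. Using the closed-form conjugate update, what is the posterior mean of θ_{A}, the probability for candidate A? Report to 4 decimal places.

The Dirichlet prior is conjugate to the Multinomial likelihood: each posterior αⱼ = prior αⱼ + observed count nⱼ.
Posterior concentration: (28.39, 11.94, 7.94, 46.98), total = 95.25.
E[θ_{A}|data] = α_{A}/Σα = 28.39/95.25 = 0.2981.

0.2981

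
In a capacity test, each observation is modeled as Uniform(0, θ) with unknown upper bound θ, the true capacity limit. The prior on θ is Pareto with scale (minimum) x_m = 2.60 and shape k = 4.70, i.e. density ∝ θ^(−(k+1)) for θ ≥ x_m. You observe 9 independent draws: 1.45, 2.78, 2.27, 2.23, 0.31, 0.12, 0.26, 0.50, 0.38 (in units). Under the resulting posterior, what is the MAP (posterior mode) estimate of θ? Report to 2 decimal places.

A Pareto(scale x_m, shape k) prior on the upper bound θ of Uniform(0, θ) is conjugate: posterior is Pareto(max(x_m, max xᵢ), k + n).
Sample maximum = 2.78; prior scale x_m = 2.60 → posterior scale = max = 2.78.
Posterior shape = 4.70 + 9 = 13.70.
The Pareto density is decreasing on [x_m, ∞), so the mode is x_m = 2.78.

2.78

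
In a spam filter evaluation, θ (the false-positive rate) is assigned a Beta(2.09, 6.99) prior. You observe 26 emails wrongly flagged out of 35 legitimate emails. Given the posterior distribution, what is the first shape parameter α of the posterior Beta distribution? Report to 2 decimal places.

28.09

The Beta prior is conjugate to a Binomial/Bernoulli likelihood; the update adds successes to α and failures to β.
Posterior: Beta(α+k, β+n−k) = Beta(2.09+26, 6.99+9) = Beta(28.09, 15.99).
Posterior α = 28.09.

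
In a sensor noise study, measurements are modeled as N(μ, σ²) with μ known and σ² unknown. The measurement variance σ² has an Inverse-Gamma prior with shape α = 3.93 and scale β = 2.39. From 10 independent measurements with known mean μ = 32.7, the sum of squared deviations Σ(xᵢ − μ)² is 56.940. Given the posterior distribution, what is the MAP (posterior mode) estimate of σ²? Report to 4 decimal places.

3.1078

With known mean μ and an Inverse-Gamma(α, β) prior on σ², the Normal likelihood is conjugate: posterior is Inv-Gamma(α + n/2, β + Σ(xᵢ−μ)²/2).
Posterior: Inv-Gamma(3.93 + 10/2, 2.39 + 56.940/2) = Inv-Gamma(8.93, 30.8600).
Mode = β/(α+1) = 30.8600/9.93 = 3.1078.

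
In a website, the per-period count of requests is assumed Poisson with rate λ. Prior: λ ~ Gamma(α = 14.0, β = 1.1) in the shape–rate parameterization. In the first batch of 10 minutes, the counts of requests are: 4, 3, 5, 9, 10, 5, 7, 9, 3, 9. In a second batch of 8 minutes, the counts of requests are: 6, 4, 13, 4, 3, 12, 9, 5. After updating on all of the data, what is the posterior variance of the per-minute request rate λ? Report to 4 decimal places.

0.3673

With a Gamma(shape α, rate β) prior, the Poisson likelihood is conjugate: the posterior is Gamma(α + ΣXᵢ, β + n).
Batch 1: sum of counts S = 64 over n = 10 minutes.
After batch 1: Gamma(α+S, β+n) = Gamma(14.0+64, 1.1+10) = Gamma(78.0, 11.1).
Batch 2: sum of counts S = 56 over n = 8 minutes.
After batch 2: Gamma(α+S, β+n) = Gamma(78.0+56, 11.1+8) = Gamma(134.0, 19.1).
Var = α/β² = 134.0/19.1² = 0.3673.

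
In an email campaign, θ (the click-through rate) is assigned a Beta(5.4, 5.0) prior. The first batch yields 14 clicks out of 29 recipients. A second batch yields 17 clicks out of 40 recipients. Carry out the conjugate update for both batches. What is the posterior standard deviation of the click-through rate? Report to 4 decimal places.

0.0556

The Beta prior is conjugate to a Binomial/Bernoulli likelihood; the update adds successes to α and failures to β.
After batch 1: Beta(5.4+14, 5.0+15) = Beta(19.4, 20.0).
After batch 2: Beta(19.4+17, 20.0+23) = Beta(36.4, 43.0).
Var = αβ/((α+β)²(α+β+1)) = 36.4·43.0/(79.4²·80.4) = 0.00308797; SD = √0.00308797 = 0.0556.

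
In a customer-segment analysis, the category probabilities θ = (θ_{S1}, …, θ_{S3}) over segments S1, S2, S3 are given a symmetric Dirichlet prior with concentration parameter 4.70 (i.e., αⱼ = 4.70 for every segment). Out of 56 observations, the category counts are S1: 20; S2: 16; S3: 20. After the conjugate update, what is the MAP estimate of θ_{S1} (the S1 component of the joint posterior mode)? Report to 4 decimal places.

The Dirichlet prior is conjugate to the Multinomial likelihood: each posterior αⱼ = prior αⱼ + observed count nⱼ.
Posterior concentration: (24.70, 20.70, 24.70), total = 70.10.
Joint mode component: (α_{S1}−1)/(Σα−K) = 23.70/67.10 = 0.3532.

0.3532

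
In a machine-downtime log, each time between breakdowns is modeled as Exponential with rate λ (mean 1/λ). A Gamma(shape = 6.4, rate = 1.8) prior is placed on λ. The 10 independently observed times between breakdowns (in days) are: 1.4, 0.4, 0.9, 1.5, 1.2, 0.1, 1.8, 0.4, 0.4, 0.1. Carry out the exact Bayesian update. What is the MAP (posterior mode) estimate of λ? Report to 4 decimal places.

1.5400

With a Gamma(shape α, rate β) prior on the exponential rate λ, the posterior after n observations with total T = Σxᵢ is Gamma(α+n, β+T).
Sum of observations T = 8.2 days; n = 10.
Posterior: Gamma(6.4+10, 1.8+8.2) = Gamma(16.4, 10.0).
Mode = (α−1)/β = 1.5400.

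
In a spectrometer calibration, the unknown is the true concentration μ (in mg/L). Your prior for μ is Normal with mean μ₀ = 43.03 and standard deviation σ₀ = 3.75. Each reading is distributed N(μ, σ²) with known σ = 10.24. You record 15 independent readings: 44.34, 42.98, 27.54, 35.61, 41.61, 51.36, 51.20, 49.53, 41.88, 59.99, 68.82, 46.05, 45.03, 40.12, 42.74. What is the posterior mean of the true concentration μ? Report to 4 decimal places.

For Normal data with known variance σ², a Normal(μ₀, σ₀²) prior on μ is conjugate. Posterior precision = 1/σ₀² + n/σ²; posterior mean is the precision-weighted average of μ₀ and x̄.
Σxᵢ = 44.34 + 42.98 + 27.54 + 35.61 + 41.61 + 51.36 + 51.20 + 49.53 + 41.88 + 59.99 + 68.82 + 46.05 + 45.03 + 40.12 + 42.74 = 688.8, so n·x̄ = 688.8.
σ₀² = 3.75² = 14.0625, σ² = 10.24² = 104.8576; σ² + n·σ₀² = 104.8576 + 15·14.0625 = 315.7951.
Posterior mean = (μ₀/σ₀² + n·x̄/σ²)/(1/σ₀² + n/σ²) = (σ²·μ₀ + σ₀²·n·x̄)/(σ² + n·σ₀²) = (104.8576·43.03 + 14.0625·688.8)/315.7951 = 14198.272528/315.7951 = 44.9604.

44.9604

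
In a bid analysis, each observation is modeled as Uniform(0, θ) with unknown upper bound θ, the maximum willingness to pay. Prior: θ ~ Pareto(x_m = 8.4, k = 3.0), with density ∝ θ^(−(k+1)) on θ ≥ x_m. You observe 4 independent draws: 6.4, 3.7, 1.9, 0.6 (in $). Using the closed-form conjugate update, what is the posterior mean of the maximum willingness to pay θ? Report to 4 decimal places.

9.8000

A Pareto(scale x_m, shape k) prior on the upper bound θ of Uniform(0, θ) is conjugate: posterior is Pareto(max(x_m, max xᵢ), k + n).
Sample maximum = 6.4; prior scale x_m = 8.4 → posterior scale = max = 8.4.
Posterior shape = 3.0 + 4 = 7.0.
E[θ|data] = k·x_m/(k−1) = 7.0·8.4/6.0 = 9.8000.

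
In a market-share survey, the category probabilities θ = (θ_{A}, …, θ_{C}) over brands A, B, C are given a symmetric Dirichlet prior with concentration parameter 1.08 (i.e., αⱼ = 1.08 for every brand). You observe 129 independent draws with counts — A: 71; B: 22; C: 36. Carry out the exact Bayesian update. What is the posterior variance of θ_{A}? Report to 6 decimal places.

0.001861

The Dirichlet prior is conjugate to the Multinomial likelihood: each posterior αⱼ = prior αⱼ + observed count nⱼ.
Posterior concentration: (72.08, 23.08, 37.08), total = 132.24.
Var[θ_j] = α_j(Σα−α_j)/((Σα)²(Σα+1)) = 72.08·60.16/(132.24²·133.24) = 0.001861.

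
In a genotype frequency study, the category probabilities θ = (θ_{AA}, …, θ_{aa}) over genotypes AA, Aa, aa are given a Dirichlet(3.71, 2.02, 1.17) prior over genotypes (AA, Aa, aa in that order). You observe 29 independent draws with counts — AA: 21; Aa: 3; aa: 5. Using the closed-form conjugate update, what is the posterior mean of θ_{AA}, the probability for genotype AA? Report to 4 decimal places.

0.6883

The Dirichlet prior is conjugate to the Multinomial likelihood: each posterior αⱼ = prior αⱼ + observed count nⱼ.
Posterior concentration: (24.71, 5.02, 6.17), total = 35.90.
E[θ_{AA}|data] = α_{AA}/Σα = 24.71/35.90 = 0.6883.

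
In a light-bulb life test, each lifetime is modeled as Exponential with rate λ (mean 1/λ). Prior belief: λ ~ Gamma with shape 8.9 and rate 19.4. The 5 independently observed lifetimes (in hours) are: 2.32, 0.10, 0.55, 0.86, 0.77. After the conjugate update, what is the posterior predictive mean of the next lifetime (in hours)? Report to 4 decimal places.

1.8605

With a Gamma(shape α, rate β) prior on the exponential rate λ, the posterior after n observations with total T = Σxᵢ is Gamma(α+n, β+T).
Sum of observations T = 4.60 hours; n = 5.
Posterior: Gamma(8.9+5, 19.4+4.60) = Gamma(13.9, 24.00).
The predictive distribution for the next observation is Lomax; its mean is β/(α−1) = 24.00/12.9 = 1.8605.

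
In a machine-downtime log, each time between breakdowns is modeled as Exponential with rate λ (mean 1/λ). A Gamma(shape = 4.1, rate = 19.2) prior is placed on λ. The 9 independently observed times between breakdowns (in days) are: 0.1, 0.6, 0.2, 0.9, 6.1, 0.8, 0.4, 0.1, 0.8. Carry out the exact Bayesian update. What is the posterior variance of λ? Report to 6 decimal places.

With a Gamma(shape α, rate β) prior on the exponential rate λ, the posterior after n observations with total T = Σxᵢ is Gamma(α+n, β+T).
Sum of observations T = 10.0 days; n = 9.
Posterior: Gamma(4.1+9, 19.2+10.0) = Gamma(13.1, 29.2).
Var = α/β² = 0.015364.

0.015364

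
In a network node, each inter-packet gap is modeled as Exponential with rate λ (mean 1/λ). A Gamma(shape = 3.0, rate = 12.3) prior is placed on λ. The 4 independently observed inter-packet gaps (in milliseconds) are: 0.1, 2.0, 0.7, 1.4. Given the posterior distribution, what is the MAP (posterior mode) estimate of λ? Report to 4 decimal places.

With a Gamma(shape α, rate β) prior on the exponential rate λ, the posterior after n observations with total T = Σxᵢ is Gamma(α+n, β+T).
Sum of observations T = 4.2 milliseconds; n = 4.
Posterior: Gamma(3.0+4, 12.3+4.2) = Gamma(7.0, 16.5).
Mode = (α−1)/β = 0.3636.

0.3636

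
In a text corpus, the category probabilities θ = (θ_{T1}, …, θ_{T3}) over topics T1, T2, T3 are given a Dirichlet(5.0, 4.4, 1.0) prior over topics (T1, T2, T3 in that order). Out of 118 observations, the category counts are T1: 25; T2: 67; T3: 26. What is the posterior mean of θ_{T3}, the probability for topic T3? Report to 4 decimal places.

0.2103

The Dirichlet prior is conjugate to the Multinomial likelihood: each posterior αⱼ = prior αⱼ + observed count nⱼ.
Posterior concentration: (30.0, 71.4, 27.0), total = 128.4.
E[θ_{T3}|data] = α_{T3}/Σα = 27.0/128.4 = 0.2103.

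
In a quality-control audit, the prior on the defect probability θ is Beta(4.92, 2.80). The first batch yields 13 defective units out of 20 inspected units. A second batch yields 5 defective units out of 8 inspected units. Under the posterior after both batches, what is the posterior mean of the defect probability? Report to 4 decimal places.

The Beta prior is conjugate to a Binomial/Bernoulli likelihood; the update adds successes to α and failures to β.
After batch 1: Beta(4.92+13, 2.80+7) = Beta(17.92, 9.80).
After batch 2: Beta(17.92+5, 9.80+3) = Beta(22.92, 12.80).
Posterior mean = α/(α+β) = 22.92/35.72 = 0.6417.

0.6417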